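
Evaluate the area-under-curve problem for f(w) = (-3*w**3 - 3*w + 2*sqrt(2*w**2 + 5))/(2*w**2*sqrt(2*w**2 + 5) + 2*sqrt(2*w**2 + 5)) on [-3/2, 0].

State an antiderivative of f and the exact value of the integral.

For F(w) to be correct the identity F'(w) - f(w) = 0 must hold.
F(w) = (-3*sqrt(2*w**2 + 5) + 4*atan(w))/4 is an antiderivative of f.
Check: d/dw[(-3*sqrt(2*w**2 + 5) + 4*atan(w))/4] = (-3*w**3 - 3*w + 2*sqrt(2*w**2 + 5))/(2*w**2*sqrt(2*w**2 + 5) + 2*sqrt(2*w**2 + 5)) = f(w).
F(0) = -3*sqrt(5)/4; F(-3/2) = -3*sqrt(38)/8 - atan(3/2).
Integral = F(0) - F(-3/2) = -3*sqrt(5)/4 + atan(3/2) + 3*sqrt(38)/8.

Antiderivative: F(w) = (-3*sqrt(2*w**2 + 5) + 4*atan(w))/4; value = -3*sqrt(5)/4 + atan(3/2) + 3*sqrt(38)/8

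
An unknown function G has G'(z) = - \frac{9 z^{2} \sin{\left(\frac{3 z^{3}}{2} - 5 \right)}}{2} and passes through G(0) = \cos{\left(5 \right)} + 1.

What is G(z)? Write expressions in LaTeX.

The substitution u = \frac{3 z^{3}}{2} - 5 works: G'(z) is exactly (dG/du)*(du/dz) for that inner function.
A general antiderivative is \cos{\left(\frac{3 z^{3}}{2} - 5 \right)} + C.
The condition gives C = \cos{\left(5 \right)} + 1 - (\cos{\left(5 \right)}) = 1.
So G(z) = \cos{\left(\frac{3 z^{3}}{2} - 5 \right)} + 1.
Check: d/dz[\cos{\left(\frac{3 z^{3}}{2} - 5 \right)} + 1] = - \frac{9 z^{2} \sin{\left(\frac{3 z^{3}}{2} - 5 \right)}}{2} = G'(z).

G(z) = \cos{\left(\frac{3 z^{3}}{2} - 5 \right)} + 1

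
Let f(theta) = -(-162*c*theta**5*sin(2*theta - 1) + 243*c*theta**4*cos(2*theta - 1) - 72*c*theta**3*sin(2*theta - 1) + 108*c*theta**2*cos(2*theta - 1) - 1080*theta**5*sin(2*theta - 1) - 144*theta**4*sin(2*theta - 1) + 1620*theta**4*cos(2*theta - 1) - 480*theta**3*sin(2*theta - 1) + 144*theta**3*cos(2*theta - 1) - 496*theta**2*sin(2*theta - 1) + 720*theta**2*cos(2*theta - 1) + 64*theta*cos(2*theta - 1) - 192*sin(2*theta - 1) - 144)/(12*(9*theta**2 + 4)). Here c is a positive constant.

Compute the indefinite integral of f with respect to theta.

Check any antiderivative F(theta) by computing F'(theta) and comparing it with f(theta).
Check: d/dtheta[-3*c*theta**3*cos(2*theta - 1)/4 - 5*theta**3*cos(2*theta - 1) - 2*theta**2*cos(2*theta - 1)/3 - 2*cos(2*theta - 1) + 2*atan(3*theta/2)] = (162*c*theta**5*sin(2*theta - 1) - 243*c*theta**4*cos(2*theta - 1) + 72*c*theta**3*sin(2*theta - 1) - 108*c*theta**2*cos(2*theta - 1) + 1080*theta**5*sin(2*theta - 1) + 144*theta**4*sin(2*theta - 1) - 1620*theta**4*cos(2*theta - 1) + 480*theta**3*sin(2*theta - 1) - 144*theta**3*cos(2*theta - 1) + 496*theta**2*sin(2*theta - 1) - 720*theta**2*cos(2*theta - 1) - 64*theta*cos(2*theta - 1) + 192*sin(2*theta - 1) + 144)/(108*theta**2 + 48), which equals f(theta).

F(theta) = -3*c*theta**3*cos(2*theta - 1)/4 - 5*theta**3*cos(2*theta - 1) - 2*theta**2*cos(2*theta - 1)/3 - 2*cos(2*theta - 1) + 2*atan(3*theta/2) + C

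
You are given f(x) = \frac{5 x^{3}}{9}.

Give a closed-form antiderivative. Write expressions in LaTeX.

Recover f(x) by differentiating a candidate F(x); any mismatch rules it out.
Check: d/dx[\frac{5 x^{4}}{36}] = \frac{5 x^{3}}{9} = f(x).

An antiderivative is F(x) = \frac{5 x^{4}}{36}.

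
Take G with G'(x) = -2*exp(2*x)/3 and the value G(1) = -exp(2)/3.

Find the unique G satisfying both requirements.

Whatever form G(x) takes, its d/dx must return the stated G'(x).
A general antiderivative is -exp(2*x)/3 + C.
The condition gives C = -exp(2)/3 - (-exp(2)/3) = 0.
So G(x) = -exp(2*x)/3.
Check: d/dx[-exp(2*x)/3] = -2*exp(2*x)/3 = G'(x).

G(x) = -exp(2*x)/3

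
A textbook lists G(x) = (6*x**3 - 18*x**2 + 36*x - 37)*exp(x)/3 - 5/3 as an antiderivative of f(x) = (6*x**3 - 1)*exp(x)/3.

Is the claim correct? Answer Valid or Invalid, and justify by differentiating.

Valid - differentiating G returns exactly f.

d/dx[G] = 2*x**3*exp(x) - exp(x)/3
This equals f(x) exactly, so the claim holds.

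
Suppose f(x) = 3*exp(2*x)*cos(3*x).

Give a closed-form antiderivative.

An antiderivative is F(x) = 9*exp(2*x)*sin(3*x)/13 + 6*exp(2*x)*cos(3*x)/13.

Any candidate F(x) must reproduce f(x) exactly when differentiated.
Check: d/dx[9*exp(2*x)*sin(3*x)/13 + 6*exp(2*x)*cos(3*x)/13] = 3*exp(2*x)*cos(3*x) = f(x).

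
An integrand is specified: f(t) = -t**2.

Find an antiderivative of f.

An antiderivative is F(t) = -t**3/3.

An antiderivative F(t) passes only if d/dt[F] lands on f(t) exactly.
Check: d/dt[-t**3/3] = -t**2 = f(t).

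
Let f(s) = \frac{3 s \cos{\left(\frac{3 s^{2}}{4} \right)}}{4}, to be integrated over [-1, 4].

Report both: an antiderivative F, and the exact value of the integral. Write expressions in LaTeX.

Antiderivative: F(s) = \frac{\sin{\left(\frac{3 s^{2}}{4} \right)}}{2}; value = - \frac{\sin{\left(\frac{3}{4} \right)}}{2} + \frac{\sin{\left(12 \right)}}{2}

f matches the chain-rule pattern g'(h)*h' with inner function h(s) = \frac{3 s^{2}}{4}; substituting u = h(s) collapses the integral.
F(s) = \frac{\sin{\left(\frac{3 s^{2}}{4} \right)}}{2} is an antiderivative of f.
Check: d/ds[\frac{\sin{\left(\frac{3 s^{2}}{4} \right)}}{2}] = \frac{3 s \cos{\left(\frac{3 s^{2}}{4} \right)}}{4} = f(s).
F(4) = \frac{\sin{\left(12 \right)}}{2}; F(-1) = \frac{\sin{\left(\frac{3}{4} \right)}}{2}.
Integral = F(4) - F(-1) = - \frac{\sin{\left(\frac{3}{4} \right)}}{2} + \frac{\sin{\left(12 \right)}}{2}.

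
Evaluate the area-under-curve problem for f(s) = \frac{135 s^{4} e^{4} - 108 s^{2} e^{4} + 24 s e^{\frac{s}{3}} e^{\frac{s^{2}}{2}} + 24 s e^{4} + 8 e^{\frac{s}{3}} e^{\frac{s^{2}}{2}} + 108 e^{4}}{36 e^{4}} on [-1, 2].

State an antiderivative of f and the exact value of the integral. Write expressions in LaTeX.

For F(s) to be correct the identity F'(s) - f(s) = 0 must hold.
F(s) = \frac{3 s^{5}}{4} - s^{3} + \frac{s^{2}}{3} + 3 s + \frac{2 e^{\frac{s^{2}}{2} + \frac{s}{3} - 4}}{3} is an antiderivative of f.
Check: d/ds[\frac{3 s^{5}}{4} - s^{3} + \frac{s^{2}}{3} + 3 s + \frac{2 e^{\frac{s^{2}}{2} + \frac{s}{3} - 4}}{3}] = \frac{15 s^{4}}{4} - 3 s^{2} + \frac{2 s e^{\frac{s}{3}} e^{\frac{s^{2}}{2}}}{3 e^{4}} + \frac{2 s}{3} + \frac{2 e^{\frac{s}{3}} e^{\frac{s^{2}}{2}}}{9 e^{4}} + 3, which equals f(s).
F(2) = \frac{2}{3 e^{\frac{4}{3}}} + \frac{70}{3}; F(-1) = - \frac{29}{12} + \frac{2}{3 e^{\frac{23}{6}}}.
Integral = F(2) - F(-1) = - \frac{2}{3 e^{\frac{23}{6}}} + \frac{2}{3 e^{\frac{4}{3}}} + \frac{103}{4}.

Antiderivative: F(s) = \frac{3 s^{5}}{4} - s^{3} + \frac{s^{2}}{3} + 3 s + \frac{2 e^{\frac{s^{2}}{2} + \frac{s}{3} - 4}}{3}; value = - \frac{2}{3 e^{\frac{23}{6}}} + \frac{2}{3 e^{\frac{4}{3}}} + \frac{103}{4}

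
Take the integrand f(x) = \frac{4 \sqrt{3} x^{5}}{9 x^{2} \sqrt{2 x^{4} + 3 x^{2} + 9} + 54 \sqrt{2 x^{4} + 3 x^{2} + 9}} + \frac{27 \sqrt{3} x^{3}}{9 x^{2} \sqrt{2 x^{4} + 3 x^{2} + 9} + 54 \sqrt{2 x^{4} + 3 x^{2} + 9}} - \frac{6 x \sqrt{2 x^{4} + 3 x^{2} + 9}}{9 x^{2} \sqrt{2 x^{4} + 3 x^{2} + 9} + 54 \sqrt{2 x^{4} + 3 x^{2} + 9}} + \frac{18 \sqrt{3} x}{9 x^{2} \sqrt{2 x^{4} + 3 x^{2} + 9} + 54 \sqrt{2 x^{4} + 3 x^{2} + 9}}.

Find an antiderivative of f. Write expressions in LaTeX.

The integrand splits into summands that can be handled one at a time.
Check: d/dx[\frac{\sqrt{3} \sqrt{2 x^{4} + 3 x^{2} + 9} - 3 \log{\left(x^{2} + 6 \right)}}{9}] = \frac{4 \sqrt{3} x^{5} + 27 \sqrt{3} x^{3} - 6 x \sqrt{2 x^{4} + 3 x^{2} + 9} + 18 \sqrt{3} x}{9 x^{2} \sqrt{2 x^{4} + 3 x^{2} + 9} + 54 \sqrt{2 x^{4} + 3 x^{2} + 9}}, which equals f(x).

An antiderivative is F(x) = \frac{\sqrt{3} \sqrt{2 x^{4} + 3 x^{2} + 9} - 3 \log{\left(x^{2} + 6 \right)}}{9}.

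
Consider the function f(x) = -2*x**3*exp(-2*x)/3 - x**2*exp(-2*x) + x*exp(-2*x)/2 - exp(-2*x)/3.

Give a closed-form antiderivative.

f has the shape u'v + uv' for u = x**3/3 + x**2 + 3*x/4 + 13/24 and v = exp(-2*x) — it is the derivative of the product u*v.
Check: d/dx[(8*x**3 + 24*x**2 + 18*x + 13)*exp(-2*x)/24] = (-4*x**3 - 6*x**2 + 3*x - 2)*exp(-2*x)/6, which equals f(x).

An antiderivative is F(x) = (8*x**3 + 24*x**2 + 18*x + 13)*exp(-2*x)/24.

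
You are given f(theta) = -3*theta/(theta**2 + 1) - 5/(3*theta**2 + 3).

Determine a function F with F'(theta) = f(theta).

Integrate term by term and add the pieces.
Check: d/dtheta[-3*log(theta**2 + 1)/2 - 5*atan(theta)/3] = (-9*theta - 5)/(3*theta**2 + 3), which equals f(theta).

An antiderivative is F(theta) = -3*log(theta**2 + 1)/2 - 5*atan(theta)/3.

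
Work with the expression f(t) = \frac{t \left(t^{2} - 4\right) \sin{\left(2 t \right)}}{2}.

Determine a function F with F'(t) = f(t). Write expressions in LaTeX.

A first test for any F(t): its t-derivative must equal f(t) identically.
Check: d/dt[- \frac{4 t^{3} \cos{\left(2 t \right)} - 6 t^{2} \sin{\left(2 t \right)} - 22 t \cos{\left(2 t \right)} + 11 \sin{\left(2 t \right)}}{16}] = \frac{t^{3} \sin{\left(2 t \right)}}{2} - 2 t \sin{\left(2 t \right)}, which equals f(t).

An antiderivative is F(t) = - \frac{4 t^{3} \cos{\left(2 t \right)} - 6 t^{2} \sin{\left(2 t \right)} - 22 t \cos{\left(2 t \right)} + 11 \sin{\left(2 t \right)}}{16}.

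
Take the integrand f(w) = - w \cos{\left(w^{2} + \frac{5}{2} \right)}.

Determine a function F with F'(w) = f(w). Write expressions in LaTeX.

The substitution u = w^{2} + \frac{5}{2} works: f is exactly (dF/du)*(du/dw) for that inner function.
Check: d/dw[- \frac{\sin{\left(w^{2} + \frac{5}{2} \right)}}{2}] = - w \cos{\left(w^{2} + \frac{5}{2} \right)} = f(w).

An antiderivative is F(w) = - \frac{\sin{\left(w^{2} + \frac{5}{2} \right)}}{2}.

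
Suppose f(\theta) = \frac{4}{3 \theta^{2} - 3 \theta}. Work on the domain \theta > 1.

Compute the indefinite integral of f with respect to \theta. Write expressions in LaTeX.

F(\theta) = \frac{4 \left(- \log{\left(\theta \right)} + \log{\left(\theta - 1 \right)}\right)}{3} + C

The denominator factors as 3 \theta \left(\theta - 1\right); partial fractions split f into directly integrable pieces: \frac{4}{3 \left(\theta - 1\right)} - \frac{4}{3 \theta}.
Check: d/d\theta[\frac{4 \left(- \log{\left(\theta \right)} + \log{\left(\theta - 1 \right)}\right)}{3}] = \frac{4}{3 \theta^{2} - 3 \theta} = f(\theta).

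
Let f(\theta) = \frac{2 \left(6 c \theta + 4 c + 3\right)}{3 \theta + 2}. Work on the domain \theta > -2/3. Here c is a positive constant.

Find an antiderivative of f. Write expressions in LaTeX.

An antiderivative is F(\theta) = 2 \left(2 c \theta + \log{\left(3 \theta + 2 \right)}\right).

Differentiate the proposed F(\theta) back; it has to land on f(\theta) exactly.
Check: d/d\theta[2 \left(2 c \theta + \log{\left(3 \theta + 2 \right)}\right)] = \frac{12 c \theta + 8 c + 6}{3 \theta + 2}, which equals f(\theta).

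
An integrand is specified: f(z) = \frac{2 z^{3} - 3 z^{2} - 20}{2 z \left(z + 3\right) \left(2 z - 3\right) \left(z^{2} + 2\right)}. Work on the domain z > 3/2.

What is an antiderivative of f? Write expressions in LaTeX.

The denominator factors as 2 z \left(z + 3\right) \left(2 z - 3\right) \left(z^{2} + 2\right); partial fractions split f into directly integrable pieces: - \frac{79 z - 94}{374 \left(z^{2} + 2\right)} - \frac{160}{459 \left(2 z - 3\right)} - \frac{101}{594 \left(z + 3\right)} + \frac{5}{9 z}.
Check: d/dz[\frac{11220 \log{\left(z \right)} - 3520 \log{\left(z - \frac{3}{2} \right)} - 3434 \log{\left(z + 3 \right)} - 2133 \log{\left(z^{2} + 2 \right)} + 2538 \sqrt{2} \operatorname{atan}{\left(\frac{\sqrt{2} z}{2} \right)}}{20196}] = \frac{2 z^{3} - 3 z^{2} - 20}{4 z^{5} + 6 z^{4} - 10 z^{3} + 12 z^{2} - 36 z}, which equals f(z).

An antiderivative is F(z) = \frac{11220 \log{\left(z \right)} - 3520 \log{\left(z - \frac{3}{2} \right)} - 3434 \log{\left(z + 3 \right)} - 2133 \log{\left(z^{2} + 2 \right)} + 2538 \sqrt{2} \operatorname{atan}{\left(\frac{\sqrt{2} z}{2} \right)}}{20196}.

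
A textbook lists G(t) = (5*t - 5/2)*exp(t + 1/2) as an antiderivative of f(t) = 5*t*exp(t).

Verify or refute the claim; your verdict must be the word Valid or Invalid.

Invalid: d/dt[G] - f = -5*t*exp(t) + 5*t*exp(1/2)*exp(t) + 5*exp(1/2)*exp(t)/2, which is not 0.

d/dt[G] = 5*t*exp(1/2)*exp(t) + 5*exp(1/2)*exp(t)/2
d/dt[G] - f(t) = -5*t*exp(t) + 5*t*exp(1/2)*exp(t) + 5*exp(1/2)*exp(t)/2 != 0.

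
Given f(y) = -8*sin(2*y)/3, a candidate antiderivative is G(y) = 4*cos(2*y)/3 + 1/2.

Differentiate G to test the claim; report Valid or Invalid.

Valid - the claim checks out under differentiation.

d/dy[G] = -8*sin(2*y)/3
This equals f(y) exactly, so the claim holds.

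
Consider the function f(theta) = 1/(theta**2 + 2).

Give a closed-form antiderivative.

An antiderivative F(theta) passes only if d/dtheta[F] lands on f(theta) exactly.
Check: d/dtheta[sqrt(2)*atan(sqrt(2)*theta/2)/2] = 1/(theta**2 + 2) = f(theta).

An antiderivative is F(theta) = sqrt(2)*atan(sqrt(2)*theta/2)/2.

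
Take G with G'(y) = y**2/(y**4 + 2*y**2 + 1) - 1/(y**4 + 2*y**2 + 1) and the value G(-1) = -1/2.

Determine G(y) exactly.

G'(y) has the shape u'v + uv' for u = -2*y and v = 1/(2*y**2 + 2) — it is the derivative of the product u*v.
A general antiderivative is -2*y/(2*y**2 + 2) + C.
The condition gives C = -1/2 - (1/2) = -1.
So G(y) = -(y**2 + y + 1)/(y**2 + 1).
Check: d/dy[-(y**2 + y + 1)/(y**2 + 1)] = (y**2 - 1)/(y**4 + 2*y**2 + 1), which equals G'(y).

G(y) = -(y**2 + y + 1)/(y**2 + 1)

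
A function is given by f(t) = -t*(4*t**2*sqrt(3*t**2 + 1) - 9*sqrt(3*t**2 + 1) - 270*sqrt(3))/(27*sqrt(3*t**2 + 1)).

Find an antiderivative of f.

An antiderivative is F(t) = sqrt(3)*(-16*sqrt(3)*t**4 + 72*sqrt(3)*t**2 + 4320*sqrt(3*t**2 + 1) - 81*sqrt(3))/1296.

Differentiate the proposed F(t) back; it has to land on f(t) exactly.
Check: d/dt[sqrt(3)*(-16*sqrt(3)*t**4 + 72*sqrt(3)*t**2 + 4320*sqrt(3*t**2 + 1) - 81*sqrt(3))/1296] = (-4*t**3*sqrt(3*t**2 + 1) + 9*t*sqrt(3*t**2 + 1) + 270*sqrt(3)*t)/(27*sqrt(3*t**2 + 1)), which equals f(t).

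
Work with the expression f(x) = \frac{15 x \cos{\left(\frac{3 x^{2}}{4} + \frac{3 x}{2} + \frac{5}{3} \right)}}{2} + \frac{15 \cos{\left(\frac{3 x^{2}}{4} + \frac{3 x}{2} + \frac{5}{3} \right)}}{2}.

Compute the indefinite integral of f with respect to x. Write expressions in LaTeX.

The substitution u = \frac{3 x^{2}}{4} + \frac{3 x}{2} + \frac{5}{3} works: f is exactly (dF/du)*(du/dx) for that inner function.
Check: d/dx[5 \sin{\left(\frac{3 x^{2}}{4} + \frac{3 x}{2} + \frac{5}{3} \right)}] = \frac{15 x \cos{\left(\frac{3 x^{2}}{4} + \frac{3 x}{2} + \frac{5}{3} \right)}}{2} + \frac{15 \cos{\left(\frac{3 x^{2}}{4} + \frac{3 x}{2} + \frac{5}{3} \right)}}{2} = f(x).

F(x) = 5 \sin{\left(\frac{3 x^{2}}{4} + \frac{3 x}{2} + \frac{5}{3} \right)} + C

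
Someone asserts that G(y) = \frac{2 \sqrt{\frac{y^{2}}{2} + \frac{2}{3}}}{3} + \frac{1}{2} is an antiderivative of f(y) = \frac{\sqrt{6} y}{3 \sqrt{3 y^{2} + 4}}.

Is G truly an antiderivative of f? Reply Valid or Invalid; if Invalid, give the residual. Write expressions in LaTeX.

d/dy[G] = \frac{\sqrt{6} y}{3 \sqrt{3 y^{2} + 4}}
This equals f(y) exactly, so the claim holds.

Valid - differentiating G returns exactly f.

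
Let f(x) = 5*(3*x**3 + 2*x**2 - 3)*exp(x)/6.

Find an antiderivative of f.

An antiderivative is F(x) = (15*x**3 - 35*x**2 + 70*x - 85)*exp(x)/6.

Recognize the product-rule pattern: f = u'v + uv' with u = 5*x**3/2 - 35*x**2/6 + 35*x/3 - 85/6, v = exp(x), so integration by parts undoes it.
Check: d/dx[(15*x**3 - 35*x**2 + 70*x - 85)*exp(x)/6] = 5*x**3*exp(x)/2 + 5*x**2*exp(x)/3 - 5*exp(x)/2, which equals f(x).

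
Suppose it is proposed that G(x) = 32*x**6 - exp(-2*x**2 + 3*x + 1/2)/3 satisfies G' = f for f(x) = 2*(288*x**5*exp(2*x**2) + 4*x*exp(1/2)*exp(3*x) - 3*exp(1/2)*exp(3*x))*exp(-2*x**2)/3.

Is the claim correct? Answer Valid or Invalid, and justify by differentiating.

Invalid: d/dx[G] - f = (-4*x*exp(1/2)*exp(3*x) + 3*exp(1/2)*exp(3*x))*exp(-2*x**2)/3, which is not 0.

d/dx[G] = 192*x**5 + 4*x*exp(1/2)*exp(3*x)*exp(-2*x**2)/3 - exp(1/2)*exp(3*x)*exp(-2*x**2)
d/dx[G] - f(x) = (-4*x*exp(1/2)*exp(3*x) + 3*exp(1/2)*exp(3*x))*exp(-2*x**2)/3 != 0.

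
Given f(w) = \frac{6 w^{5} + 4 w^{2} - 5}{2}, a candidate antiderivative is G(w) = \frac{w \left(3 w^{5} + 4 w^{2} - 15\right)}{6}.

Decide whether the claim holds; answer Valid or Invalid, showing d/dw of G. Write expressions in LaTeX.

d/dw[G] = 3 w^{5} + 2 w^{2} - \frac{5}{2}
This equals f(w) exactly, so the claim holds.

Valid. The derivative of G reproduces f.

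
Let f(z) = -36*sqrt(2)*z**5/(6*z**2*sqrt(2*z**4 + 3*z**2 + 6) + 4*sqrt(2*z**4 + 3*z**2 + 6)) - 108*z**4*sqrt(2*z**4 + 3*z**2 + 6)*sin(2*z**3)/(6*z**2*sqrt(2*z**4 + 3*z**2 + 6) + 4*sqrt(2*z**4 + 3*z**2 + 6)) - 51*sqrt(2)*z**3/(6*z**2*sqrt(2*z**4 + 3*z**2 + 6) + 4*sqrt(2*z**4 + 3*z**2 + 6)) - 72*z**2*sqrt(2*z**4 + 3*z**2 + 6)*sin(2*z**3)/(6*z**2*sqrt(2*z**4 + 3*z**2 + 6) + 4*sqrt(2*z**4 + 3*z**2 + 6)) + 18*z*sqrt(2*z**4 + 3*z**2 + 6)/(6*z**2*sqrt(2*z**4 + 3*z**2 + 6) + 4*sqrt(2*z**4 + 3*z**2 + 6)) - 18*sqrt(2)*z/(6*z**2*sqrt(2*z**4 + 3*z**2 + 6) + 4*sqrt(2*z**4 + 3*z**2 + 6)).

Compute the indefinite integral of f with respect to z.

F(z) = sqrt(2)*(-6*sqrt(2*z**4 + 3*z**2 + 6) + 3*sqrt(2)*log(3*z**2/2 + 1) + 6*sqrt(2)*cos(2*z**3))/4 + C

The integrand splits into summands that can be handled one at a time.
Check: d/dz[sqrt(2)*(-6*sqrt(2*z**4 + 3*z**2 + 6) + 3*sqrt(2)*log(3*z**2/2 + 1) + 6*sqrt(2)*cos(2*z**3))/4] = (-36*sqrt(2)*z**5 - 108*z**4*sqrt(2*z**4 + 3*z**2 + 6)*sin(2*z**3) - 51*sqrt(2)*z**3 - 72*z**2*sqrt(2*z**4 + 3*z**2 + 6)*sin(2*z**3) + 18*z*sqrt(2*z**4 + 3*z**2 + 6) - 18*sqrt(2)*z)/(6*z**2*sqrt(2*z**4 + 3*z**2 + 6) + 4*sqrt(2*z**4 + 3*z**2 + 6)), which equals f(z).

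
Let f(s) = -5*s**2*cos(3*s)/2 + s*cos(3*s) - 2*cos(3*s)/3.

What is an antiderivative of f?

An antiderivative is F(s) = -5*s**2*sin(3*s)/6 + s*sin(3*s)/3 - 5*s*cos(3*s)/9 - sin(3*s)/27 + cos(3*s)/9.

Integrate term by term and add the pieces.
Check: d/ds[-5*s**2*sin(3*s)/6 + s*sin(3*s)/3 - 5*s*cos(3*s)/9 - sin(3*s)/27 + cos(3*s)/9] = -5*s**2*cos(3*s)/2 + s*cos(3*s) - 2*cos(3*s)/3 = f(s).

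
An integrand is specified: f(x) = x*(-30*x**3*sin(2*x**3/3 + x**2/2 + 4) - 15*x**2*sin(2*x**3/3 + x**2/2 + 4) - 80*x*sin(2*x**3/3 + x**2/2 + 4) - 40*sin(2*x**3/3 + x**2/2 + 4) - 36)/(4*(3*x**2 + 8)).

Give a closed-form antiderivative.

An antiderivative is F(x) = -3*log(3*x**2 + 8)/2 + 5*cos(2*x**3/3 + x**2/2 + 4)/4.

Whatever form F(x) takes, F'(x) = f(x) is non-negotiable.
Check: d/dx[-3*log(3*x**2 + 8)/2 + 5*cos(2*x**3/3 + x**2/2 + 4)/4] = (-30*x**4*sin(2*x**3/3 + x**2/2 + 4) - 15*x**3*sin(2*x**3/3 + x**2/2 + 4) - 80*x**2*sin(2*x**3/3 + x**2/2 + 4) - 40*x*sin(2*x**3/3 + x**2/2 + 4) - 36*x)/(12*x**2 + 32), which equals f(x).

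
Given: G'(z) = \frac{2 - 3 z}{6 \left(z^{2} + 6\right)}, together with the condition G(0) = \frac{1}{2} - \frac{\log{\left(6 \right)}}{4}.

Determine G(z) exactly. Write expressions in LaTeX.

G(z) = \frac{- 9 \log{\left(z^{2} + 6 \right)} + 2 \sqrt{6} \operatorname{atan}{\left(\frac{\sqrt{6} z}{6} \right)} + 18}{36}

A candidate passes only if d/dz[G] lands on the given G'(z) exactly.
A general antiderivative is - \frac{\log{\left(z^{2} + 6 \right)}}{4} + \frac{\sqrt{6} \operatorname{atan}{\left(\frac{\sqrt{6} z}{6} \right)}}{18} + C.
The condition gives C = \frac{1}{2} - \frac{\log{\left(6 \right)}}{4} - (- \frac{\log{\left(6 \right)}}{4}) = \frac{1}{2}.
So G(z) = \frac{- 9 \log{\left(z^{2} + 6 \right)} + 2 \sqrt{6} \operatorname{atan}{\left(\frac{\sqrt{6} z}{6} \right)} + 18}{36}.
Check: d/dz[\frac{- 9 \log{\left(z^{2} + 6 \right)} + 2 \sqrt{6} \operatorname{atan}{\left(\frac{\sqrt{6} z}{6} \right)} + 18}{36}] = \frac{2 - 3 z}{6 z^{2} + 36}, which equals G'(z).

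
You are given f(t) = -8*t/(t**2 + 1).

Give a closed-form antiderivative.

The substitution u = 3*t**2/2 + 3/2 works: f is exactly (dF/du)*(du/dt) for that inner function.
Check: d/dt[-4*log(3*t**2/2 + 3/2)] = -8*t/(t**2 + 1) = f(t).

An antiderivative is F(t) = -4*log(3*t**2/2 + 3/2).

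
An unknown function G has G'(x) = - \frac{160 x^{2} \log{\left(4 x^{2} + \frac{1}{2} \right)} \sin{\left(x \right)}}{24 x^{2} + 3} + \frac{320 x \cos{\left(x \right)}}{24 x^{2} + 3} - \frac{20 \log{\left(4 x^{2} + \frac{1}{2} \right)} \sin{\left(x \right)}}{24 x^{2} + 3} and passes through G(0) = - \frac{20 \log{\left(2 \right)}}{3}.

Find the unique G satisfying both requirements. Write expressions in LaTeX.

G'(x) has the shape u'v + uv' for u = \frac{20 \cos{\left(x \right)}}{3} and v = \log{\left(4 x^{2} + \frac{1}{2} \right)} — it is the derivative of the product u*v.
A general antiderivative is \frac{20 \log{\left(4 x^{2} + \frac{1}{2} \right)} \cos{\left(x \right)}}{3} + C.
The condition gives C = - \frac{20 \log{\left(2 \right)}}{3} - (- \frac{20 \log{\left(2 \right)}}{3}) = 0.
So G(x) = \frac{20 \log{\left(4 x^{2} + \frac{1}{2} \right)} \cos{\left(x \right)}}{3}.
Check: d/dx[\frac{20 \log{\left(4 x^{2} + \frac{1}{2} \right)} \cos{\left(x \right)}}{3}] = \frac{- 160 x^{2} \log{\left(4 x^{2} + \frac{1}{2} \right)} \sin{\left(x \right)} + 320 x \cos{\left(x \right)} - 20 \log{\left(4 x^{2} + \frac{1}{2} \right)} \sin{\left(x \right)}}{24 x^{2} + 3}, which equals G'(x).

G(x) = \frac{20 \log{\left(4 x^{2} + \frac{1}{2} \right)} \cos{\left(x \right)}}{3}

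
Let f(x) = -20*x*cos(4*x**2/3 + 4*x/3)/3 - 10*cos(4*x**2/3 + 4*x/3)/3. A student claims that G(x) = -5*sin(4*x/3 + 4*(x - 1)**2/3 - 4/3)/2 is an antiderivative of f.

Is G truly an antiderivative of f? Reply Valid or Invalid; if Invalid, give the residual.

Invalid: d/dx[G] - f = -20*x*cos(4*x**2/3 - 4*x/3)/3 + 20*x*cos(4*x**2/3 + 4*x/3)/3 + 10*cos(4*x**2/3 - 4*x/3)/3 + 10*cos(4*x**2/3 + 4*x/3)/3, which is not 0.

d/dx[G] = -20*x*cos(4*x**2/3 - 4*x/3)/3 + 10*cos(4*x**2/3 - 4*x/3)/3
d/dx[G] - f(x) = -20*x*cos(4*x**2/3 - 4*x/3)/3 + 20*x*cos(4*x**2/3 + 4*x/3)/3 + 10*cos(4*x**2/3 - 4*x/3)/3 + 10*cos(4*x**2/3 + 4*x/3)/3 != 0.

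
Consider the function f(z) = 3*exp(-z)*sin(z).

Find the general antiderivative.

F(z) = 3*(-sin(z) - cos(z))*exp(-z)/2 + C

Check any antiderivative F(z) by computing F'(z) and comparing it with f(z).
Check: d/dz[3*(-sin(z) - cos(z))*exp(-z)/2] = 3*exp(-z)*sin(z) = f(z).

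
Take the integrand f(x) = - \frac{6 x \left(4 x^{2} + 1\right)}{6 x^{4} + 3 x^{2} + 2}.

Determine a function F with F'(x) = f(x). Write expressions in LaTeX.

The substitution u = 2 x^{4} + x^{2} + \frac{2}{3} works: f is exactly (dF/du)*(du/dx) for that inner function.
Check: d/dx[- \log{\left(2 x^{4} + x^{2} + \frac{2}{3} \right)}] = \frac{- 24 x^{3} - 6 x}{6 x^{4} + 3 x^{2} + 2}, which equals f(x).

An antiderivative is F(x) = - \log{\left(2 x^{4} + x^{2} + \frac{2}{3} \right)}.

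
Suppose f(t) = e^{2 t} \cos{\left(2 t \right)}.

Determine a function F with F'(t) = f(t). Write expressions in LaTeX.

Since d/dt undoes antidifferentiation here, F'(t) = f(t) is required of F(t).
Check: d/dt[\frac{\left(\sin{\left(2 t \right)} + \cos{\left(2 t \right)}\right) e^{2 t}}{4}] = e^{2 t} \cos{\left(2 t \right)} = f(t).

An antiderivative is F(t) = \frac{\left(\sin{\left(2 t \right)} + \cos{\left(2 t \right)}\right) e^{2 t}}{4}.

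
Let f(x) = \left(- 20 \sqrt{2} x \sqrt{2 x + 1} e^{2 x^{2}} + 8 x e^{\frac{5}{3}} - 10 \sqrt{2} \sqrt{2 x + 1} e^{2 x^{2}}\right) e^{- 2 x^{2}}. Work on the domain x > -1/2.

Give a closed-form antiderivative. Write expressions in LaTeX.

For F(x) to be correct the identity F'(x) - f(x) = 0 must hold.
Check: d/dx[\left(- \frac{8 \sqrt{2} x^{2} \sqrt{2 x + 1} e^{2 x^{2}}}{e^{\frac{5}{3}}} - \frac{8 \sqrt{2} x \sqrt{2 x + 1} e^{2 x^{2}}}{e^{\frac{5}{3}}} - \frac{2 \sqrt{2} \sqrt{2 x + 1} e^{2 x^{2}}}{e^{\frac{5}{3}}} - 2\right) e^{\frac{5}{3}} e^{- 2 x^{2}}] = \frac{\left(- 40 \sqrt{2} x^{2} e^{2 x^{2}} + 8 x \sqrt{2 x + 1} e^{\frac{5}{3}} - 40 \sqrt{2} x e^{2 x^{2}} - 10 \sqrt{2} e^{2 x^{2}}\right) e^{- 2 x^{2}}}{\sqrt{2 x + 1}}, which equals f(x).

An antiderivative is F(x) = \left(- \frac{8 \sqrt{2} x^{2} \sqrt{2 x + 1} e^{2 x^{2}}}{e^{\frac{5}{3}}} - \frac{8 \sqrt{2} x \sqrt{2 x + 1} e^{2 x^{2}}}{e^{\frac{5}{3}}} - \frac{2 \sqrt{2} \sqrt{2 x + 1} e^{2 x^{2}}}{e^{\frac{5}{3}}} - 2\right) e^{\frac{5}{3}} e^{- 2 x^{2}}.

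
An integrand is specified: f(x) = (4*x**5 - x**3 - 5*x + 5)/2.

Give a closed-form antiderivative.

Since d/dx undoes antidifferentiation here, F'(x) = f(x) is required of F(x).
Check: d/dx[x*(8*x**5 - 3*x**3 - 30*x + 60)/24] = 2*x**5 - x**3/2 - 5*x/2 + 5/2, which equals f(x).

An antiderivative is F(x) = x*(8*x**5 - 3*x**3 - 30*x + 60)/24.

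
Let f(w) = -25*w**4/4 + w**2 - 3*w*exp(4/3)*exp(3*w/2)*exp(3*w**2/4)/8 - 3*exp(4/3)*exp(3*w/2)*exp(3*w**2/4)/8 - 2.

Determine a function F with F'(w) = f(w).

An antiderivative is F(w) = -5*w**5/4 + w**3/3 - 2*w - exp(3*w**2/4 + 3*w/2 + 4/3)/4.

Integrate term by term and add the pieces.
Check: d/dw[-5*w**5/4 + w**3/3 - 2*w - exp(3*w**2/4 + 3*w/2 + 4/3)/4] = -25*w**4/4 + w**2 - 3*w*exp(4/3)*exp(3*w/2)*exp(3*w**2/4)/8 - 3*exp(4/3)*exp(3*w/2)*exp(3*w**2/4)/8 - 2 = f(w).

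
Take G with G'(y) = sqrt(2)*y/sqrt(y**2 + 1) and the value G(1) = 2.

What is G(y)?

G(y) = sqrt(2)*sqrt(y**2 + 1)

The substitution u = 2*y**2 + 2 works: G'(y) is exactly (dG/du)*(du/dy) for that inner function.
A general antiderivative is sqrt(2*y**2 + 2) + C.
The condition gives C = 2 - (2) = 0.
So G(y) = sqrt(2)*sqrt(y**2 + 1).
Check: d/dy[sqrt(2)*sqrt(y**2 + 1)] = sqrt(2)*y/sqrt(y**2 + 1) = G'(y).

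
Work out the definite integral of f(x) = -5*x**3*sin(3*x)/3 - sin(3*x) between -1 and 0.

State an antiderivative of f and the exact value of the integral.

The integrand splits into summands that can be handled one at a time.
F(x) = (45*x**3*cos(3*x) - 45*x**2*sin(3*x) - 30*x*cos(3*x) + 10*sin(3*x) + 27*cos(3*x))/81 is an antiderivative of f.
Check: d/dx[(45*x**3*cos(3*x) - 45*x**2*sin(3*x) - 30*x*cos(3*x) + 10*sin(3*x) + 27*cos(3*x))/81] = -5*x**3*sin(3*x)/3 - sin(3*x) = f(x).
F(0) = 1/3; F(-1) = 4*cos(3)/27 + 35*sin(3)/81.
Integral = F(0) - F(-1) = -35*sin(3)/81 - 4*cos(3)/27 + 1/3.

Antiderivative: F(x) = (45*x**3*cos(3*x) - 45*x**2*sin(3*x) - 30*x*cos(3*x) + 10*sin(3*x) + 27*cos(3*x))/81; value = -35*sin(3)/81 - 4*cos(3)/27 + 1/3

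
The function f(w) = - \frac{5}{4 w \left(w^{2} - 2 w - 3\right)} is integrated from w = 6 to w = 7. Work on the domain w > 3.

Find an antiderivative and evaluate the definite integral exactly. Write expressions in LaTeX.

Factor the denominator (4 w \left(w - 3\right) \left(w + 1\right)) and decompose: f = - \frac{5}{16 \left(w + 1\right)} - \frac{5}{48 \left(w - 3\right)} + \frac{5}{12 w}; each piece integrates to a log, atan, or power term.
F(w) = \frac{5 \left(4 \log{\left(w \right)} - \log{\left(w - 3 \right)} - 3 \log{\left(w + 1 \right)}\right)}{48} is an antiderivative of f.
Check: d/dw[\frac{5 \left(4 \log{\left(w \right)} - \log{\left(w - 3 \right)} - 3 \log{\left(w + 1 \right)}\right)}{48}] = - \frac{5}{4 w^{3} - 8 w^{2} - 12 w}, which equals f(w).
F(7) = - \frac{5 \log{\left(8 \right)}}{16} - \frac{5 \log{\left(4 \right)}}{48} + \frac{5 \log{\left(7 \right)}}{12}; F(6) = - \frac{5 \log{\left(7 \right)}}{16} - \frac{5 \log{\left(3 \right)}}{48} + \frac{5 \log{\left(6 \right)}}{12}.
Integral = F(7) - F(6) = - \frac{5 \log{\left(6 \right)}}{12} - \frac{5 \log{\left(8 \right)}}{16} - \frac{5 \log{\left(4 \right)}}{48} + \frac{5 \log{\left(3 \right)}}{48} + \frac{35 \log{\left(7 \right)}}{48}.

Antiderivative: F(w) = \frac{5 \left(4 \log{\left(w \right)} - \log{\left(w - 3 \right)} - 3 \log{\left(w + 1 \right)}\right)}{48}; value = - \frac{5 \log{\left(6 \right)}}{12} - \frac{5 \log{\left(8 \right)}}{16} - \frac{5 \log{\left(4 \right)}}{48} + \frac{5 \log{\left(3 \right)}}{48} + \frac{35 \log{\left(7 \right)}}{48}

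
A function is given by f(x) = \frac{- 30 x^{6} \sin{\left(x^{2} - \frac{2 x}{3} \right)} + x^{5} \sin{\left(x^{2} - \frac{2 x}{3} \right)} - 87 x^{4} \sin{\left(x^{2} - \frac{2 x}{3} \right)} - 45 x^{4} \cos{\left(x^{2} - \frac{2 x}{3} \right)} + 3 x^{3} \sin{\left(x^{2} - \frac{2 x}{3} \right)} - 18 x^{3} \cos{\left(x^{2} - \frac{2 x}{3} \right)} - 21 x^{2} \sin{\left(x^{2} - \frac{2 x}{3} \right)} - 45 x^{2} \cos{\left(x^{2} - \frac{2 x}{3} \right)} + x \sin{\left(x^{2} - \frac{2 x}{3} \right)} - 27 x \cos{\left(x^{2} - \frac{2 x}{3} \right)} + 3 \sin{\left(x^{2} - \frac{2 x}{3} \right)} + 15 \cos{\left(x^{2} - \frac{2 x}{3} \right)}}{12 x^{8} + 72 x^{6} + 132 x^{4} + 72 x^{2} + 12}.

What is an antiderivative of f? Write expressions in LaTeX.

An antiderivative is F(x) = \frac{\left(10 x + 3\right) \cos{\left(x^{2} - \frac{2 x}{3} \right)}}{8 \left(x^{4} + 3 x^{2} + 1\right)}.

Since d/dx undoes antidifferentiation here, F'(x) = f(x) is required of F(x).
Check: d/dx[\frac{\left(10 x + 3\right) \cos{\left(x^{2} - \frac{2 x}{3} \right)}}{8 \left(x^{4} + 3 x^{2} + 1\right)}] = \frac{- 30 x^{6} \sin{\left(x^{2} - \frac{2 x}{3} \right)} + x^{5} \sin{\left(x^{2} - \frac{2 x}{3} \right)} - 87 x^{4} \sin{\left(x^{2} - \frac{2 x}{3} \right)} - 45 x^{4} \cos{\left(x^{2} - \frac{2 x}{3} \right)} + 3 x^{3} \sin{\left(x^{2} - \frac{2 x}{3} \right)} - 18 x^{3} \cos{\left(x^{2} - \frac{2 x}{3} \right)} - 21 x^{2} \sin{\left(x^{2} - \frac{2 x}{3} \right)} - 45 x^{2} \cos{\left(x^{2} - \frac{2 x}{3} \right)} + x \sin{\left(x^{2} - \frac{2 x}{3} \right)} - 27 x \cos{\left(x^{2} - \frac{2 x}{3} \right)} + 3 \sin{\left(x^{2} - \frac{2 x}{3} \right)} + 15 \cos{\left(x^{2} - \frac{2 x}{3} \right)}}{12 x^{8} + 72 x^{6} + 132 x^{4} + 72 x^{2} + 12} = f(x).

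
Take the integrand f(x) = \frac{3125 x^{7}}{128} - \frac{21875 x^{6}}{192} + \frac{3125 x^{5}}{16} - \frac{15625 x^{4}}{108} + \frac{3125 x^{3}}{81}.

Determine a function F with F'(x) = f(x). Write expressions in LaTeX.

f matches the chain-rule pattern g'(h)*h' with inner function h(x) = - \frac{5 x^{2}}{4} + \frac{5 x}{3}; substituting u = h(x) collapses the integral.
Check: d/dx[\frac{3125 x^{8}}{1024} - \frac{3125 x^{7}}{192} + \frac{3125 x^{6}}{96} - \frac{3125 x^{5}}{108} + \frac{3125 x^{4}}{324}] = \frac{3125 x^{7}}{128} - \frac{21875 x^{6}}{192} + \frac{3125 x^{5}}{16} - \frac{15625 x^{4}}{108} + \frac{3125 x^{3}}{81} = f(x).

An antiderivative is F(x) = \frac{3125 x^{8}}{1024} - \frac{3125 x^{7}}{192} + \frac{3125 x^{6}}{96} - \frac{3125 x^{5}}{108} + \frac{3125 x^{4}}{324}.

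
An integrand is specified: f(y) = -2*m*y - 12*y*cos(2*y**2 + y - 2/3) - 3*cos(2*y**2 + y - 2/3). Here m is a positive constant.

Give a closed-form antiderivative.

An antiderivative is F(y) = -m*y**2 - 3*sin(2*y**2 + y - 2/3).

Integrate term by term and add the pieces.
Check: d/dy[-m*y**2 - 3*sin(2*y**2 + y - 2/3)] = -2*m*y - 12*y*cos(2*y**2 + y - 2/3) - 3*cos(2*y**2 + y - 2/3) = f(y).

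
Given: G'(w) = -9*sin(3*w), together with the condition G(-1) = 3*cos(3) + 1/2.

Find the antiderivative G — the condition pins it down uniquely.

G(w) = 3*cos(3*w) + 1/2

Any candidate G(w) must reproduce the stated G'(w) exactly.
A general antiderivative is 3*cos(3*w) + C.
The condition gives C = 3*cos(3) + 1/2 - (3*cos(3)) = 1/2.
So G(w) = 3*cos(3*w) + 1/2.
Check: d/dw[3*cos(3*w) + 1/2] = -9*sin(3*w) = G'(w).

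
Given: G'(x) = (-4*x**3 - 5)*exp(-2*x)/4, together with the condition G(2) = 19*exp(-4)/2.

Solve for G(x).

G(x) = (2*x**3 + 3*x**2 + 3*x + 4)*exp(-2*x)/4

G'(x) has the shape u'v + uv' for u = x**3/2 + 3*x**2/4 + 3*x/4 + 1 and v = exp(-2*x) — it is the derivative of the product u*v.
A general antiderivative is (2*x**3 + 3*x**2 + 3*x + 4)*exp(-2*x)/4 + C.
The condition gives C = 19*exp(-4)/2 - (19*exp(-4)/2) = 0.
So G(x) = (2*x**3 + 3*x**2 + 3*x + 4)*exp(-2*x)/4.
Check: d/dx[(2*x**3 + 3*x**2 + 3*x + 4)*exp(-2*x)/4] = (-4*x**3 - 5)*exp(-2*x)/4 = G'(x).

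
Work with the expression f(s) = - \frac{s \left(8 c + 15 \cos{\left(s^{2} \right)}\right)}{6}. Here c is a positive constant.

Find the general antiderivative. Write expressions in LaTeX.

F(s) = \frac{- 8 c s^{2} - 15 \sin{\left(s^{2} \right)}}{12} + C

A candidate is checked by its d/ds: the result must match f(s).
Check: d/ds[\frac{- 8 c s^{2} - 15 \sin{\left(s^{2} \right)}}{12}] = - \frac{4 c s}{3} - \frac{5 s \cos{\left(s^{2} \right)}}{2}, which equals f(s).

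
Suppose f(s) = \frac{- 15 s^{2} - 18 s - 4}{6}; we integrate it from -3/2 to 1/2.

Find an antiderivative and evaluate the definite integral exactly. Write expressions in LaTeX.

Since d/ds undoes antidifferentiation here, F'(s) = f(s) is required of F(s).
F(s) = \frac{s \left(- 5 s^{2} - 9 s - 4\right)}{6} is an antiderivative of f.
Check: d/ds[\frac{s \left(- 5 s^{2} - 9 s - 4\right)}{6}] = - \frac{5 s^{2}}{2} - 3 s - \frac{2}{3}, which equals f(s).
F(1/2) = - \frac{13}{16}; F(-3/2) = \frac{7}{16}.
Integral = F(1/2) - F(-3/2) = - \frac{5}{4}.

Antiderivative: F(s) = \frac{s \left(- 5 s^{2} - 9 s - 4\right)}{6}; value = - \frac{5}{4}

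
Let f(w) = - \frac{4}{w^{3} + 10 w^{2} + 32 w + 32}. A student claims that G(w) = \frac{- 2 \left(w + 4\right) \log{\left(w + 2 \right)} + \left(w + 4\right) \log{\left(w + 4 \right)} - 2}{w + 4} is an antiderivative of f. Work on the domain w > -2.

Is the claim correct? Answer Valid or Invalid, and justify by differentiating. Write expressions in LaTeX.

d/dw[G] = \frac{- w^{2} - 8 w - 20}{w^{3} + 10 w^{2} + 32 w + 32}
d/dw[G] - f(w) = - \frac{1}{w + 2} != 0.

Invalid: d/dw[G] - f = - \frac{1}{w + 2}, which is not 0.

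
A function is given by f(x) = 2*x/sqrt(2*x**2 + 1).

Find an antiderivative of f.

An antiderivative is F(x) = sqrt(2*x**2 + 1).

The substitution u = 2*x**2 + 1 works: f is exactly (dF/du)*(du/dx) for that inner function.
Check: d/dx[sqrt(2*x**2 + 1)] = 2*x/sqrt(2*x**2 + 1) = f(x).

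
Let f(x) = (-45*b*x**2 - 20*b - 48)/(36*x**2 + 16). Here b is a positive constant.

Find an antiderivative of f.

An antiderivative is F(x) = -5*b*x/4 - 2*atan(3*x/2).

An antiderivative F(x) passes only if d/dx[F] lands on f(x) exactly.
Check: d/dx[-5*b*x/4 - 2*atan(3*x/2)] = (-45*b*x**2 - 20*b - 48)/(36*x**2 + 16) = f(x).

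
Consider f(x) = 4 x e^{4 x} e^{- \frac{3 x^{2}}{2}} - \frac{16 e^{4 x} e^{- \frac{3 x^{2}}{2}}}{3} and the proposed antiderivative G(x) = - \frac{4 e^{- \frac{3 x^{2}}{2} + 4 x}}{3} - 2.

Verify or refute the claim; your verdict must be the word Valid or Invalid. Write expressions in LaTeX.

Valid. The derivative of G reproduces f.

d/dx[G] = 4 x e^{4 x} e^{- \frac{3 x^{2}}{2}} - \frac{16 e^{4 x} e^{- \frac{3 x^{2}}{2}}}{3}
This equals f(x) exactly, so the claim holds.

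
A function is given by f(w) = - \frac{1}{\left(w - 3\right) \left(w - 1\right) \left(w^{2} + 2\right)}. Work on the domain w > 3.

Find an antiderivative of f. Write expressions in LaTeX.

An antiderivative is F(w) = \frac{- 3 \log{\left(w - 3 \right)} + 11 \log{\left(w - 1 \right)} - 4 \log{\left(w^{2} + 2 \right)} - \sqrt{2} \operatorname{atan}{\left(\frac{\sqrt{2} w}{2} \right)}}{66}.

Factor the denominator (\left(w - 3\right) \left(w - 1\right) \left(w^{2} + 2\right)) and decompose: f = - \frac{4 w + 1}{33 \left(w^{2} + 2\right)} + \frac{1}{6 \left(w - 1\right)} - \frac{1}{22 \left(w - 3\right)}; each piece integrates to a log, atan, or power term.
Check: d/dw[\frac{- 3 \log{\left(w - 3 \right)} + 11 \log{\left(w - 1 \right)} - 4 \log{\left(w^{2} + 2 \right)} - \sqrt{2} \operatorname{atan}{\left(\frac{\sqrt{2} w}{2} \right)}}{66}] = - \frac{1}{w^{4} - 4 w^{3} + 5 w^{2} - 8 w + 6}, which equals f(w).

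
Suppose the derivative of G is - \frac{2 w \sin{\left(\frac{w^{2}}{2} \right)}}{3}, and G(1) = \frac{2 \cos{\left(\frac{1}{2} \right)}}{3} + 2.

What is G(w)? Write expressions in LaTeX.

The substitution u = \frac{w^{2}}{2} works: G'(w) is exactly (dG/du)*(du/dw) for that inner function.
A general antiderivative is \frac{2 \cos{\left(\frac{w^{2}}{2} \right)}}{3} + C.
The condition gives C = \frac{2 \cos{\left(\frac{1}{2} \right)}}{3} + 2 - (\frac{2 \cos{\left(\frac{1}{2} \right)}}{3}) = 2.
So G(w) = \frac{2 \cos{\left(\frac{w^{2}}{2} \right)}}{3} + 2.
Check: d/dw[\frac{2 \cos{\left(\frac{w^{2}}{2} \right)}}{3} + 2] = - \frac{2 w \sin{\left(\frac{w^{2}}{2} \right)}}{3} = G'(w).

G(w) = \frac{2 \cos{\left(\frac{w^{2}}{2} \right)}}{3} + 2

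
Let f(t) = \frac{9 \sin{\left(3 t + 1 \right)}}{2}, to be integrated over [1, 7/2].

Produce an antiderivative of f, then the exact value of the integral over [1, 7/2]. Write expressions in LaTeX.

Antiderivative: F(t) = - \frac{3 \cos{\left(3 t + 1 \right)}}{2}; value = \frac{3 \cos{\left(4 \right)}}{2} - \frac{3 \cos{\left(\frac{23}{2} \right)}}{2}

Check any antiderivative F(t) by computing F'(t) and comparing it with f(t).
F(t) = - \frac{3 \cos{\left(3 t + 1 \right)}}{2} is an antiderivative of f.
Check: d/dt[- \frac{3 \cos{\left(3 t + 1 \right)}}{2}] = \frac{9 \sin{\left(3 t + 1 \right)}}{2} = f(t).
F(7/2) = - \frac{3 \cos{\left(\frac{23}{2} \right)}}{2}; F(1) = - \frac{3 \cos{\left(4 \right)}}{2}.
Integral = F(7/2) - F(1) = \frac{3 \cos{\left(4 \right)}}{2} - \frac{3 \cos{\left(\frac{23}{2} \right)}}{2}.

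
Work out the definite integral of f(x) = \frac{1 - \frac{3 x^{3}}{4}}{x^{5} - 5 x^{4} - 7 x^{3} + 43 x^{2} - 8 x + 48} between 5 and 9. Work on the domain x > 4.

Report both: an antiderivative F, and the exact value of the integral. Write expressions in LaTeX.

Antiderivative: F(x) = \frac{- 13648 x \log{\left(x - 4 \right)} + 9826 x \log{\left(x + 3 \right)} + 1911 x \log{\left(x^{2} + 1 \right)} + 3626 x \operatorname{atan}{\left(x \right)} + 54592 \log{\left(x - 4 \right)} - 39304 \log{\left(x + 3 \right)} - 7644 \log{\left(x^{2} + 1 \right)} - 14504 \operatorname{atan}{\left(x \right)} + 89488}{226576 \left(x - 4\right)}; value = - \frac{188}{595} - \frac{853 \log{\left(5 \right)}}{14161} - \frac{17 \log{\left(8 \right)}}{392} - \frac{39 \log{\left(26 \right)}}{4624} - \frac{37 \operatorname{atan}{\left(5 \right)}}{2312} + \frac{37 \operatorname{atan}{\left(9 \right)}}{2312} + \frac{39 \log{\left(82 \right)}}{4624} + \frac{17 \log{\left(12 \right)}}{392}

Factor the denominator (4 \left(x - 4\right)^{2} \left(x + 3\right) \left(x^{2} + 1\right)) and decompose: f = \frac{39 x + 37}{2312 \left(x^{2} + 1\right)} + \frac{17}{392 \left(x + 3\right)} - \frac{853}{14161 \left(x - 4\right)} - \frac{47}{119 \left(x - 4\right)^{2}}; each piece integrates to a log, atan, or power term.
F(x) = \frac{- 13648 x \log{\left(x - 4 \right)} + 9826 x \log{\left(x + 3 \right)} + 1911 x \log{\left(x^{2} + 1 \right)} + 3626 x \operatorname{atan}{\left(x \right)} + 54592 \log{\left(x - 4 \right)} - 39304 \log{\left(x + 3 \right)} - 7644 \log{\left(x^{2} + 1 \right)} - 14504 \operatorname{atan}{\left(x \right)} + 89488}{226576 \left(x - 4\right)} is an antiderivative of f.
Check: d/dx[\frac{- 13648 x \log{\left(x - 4 \right)} + 9826 x \log{\left(x + 3 \right)} + 1911 x \log{\left(x^{2} + 1 \right)} + 3626 x \operatorname{atan}{\left(x \right)} + 54592 \log{\left(x - 4 \right)} - 39304 \log{\left(x + 3 \right)} - 7644 \log{\left(x^{2} + 1 \right)} - 14504 \operatorname{atan}{\left(x \right)} + 89488}{226576 \left(x - 4\right)}] = \frac{4 - 3 x^{3}}{4 x^{5} - 20 x^{4} - 28 x^{3} + 172 x^{2} - 32 x + 192}, which equals f(x).
F(9) = - \frac{853 \log{\left(5 \right)}}{14161} + \frac{37 \operatorname{atan}{\left(9 \right)}}{2312} + \frac{39 \log{\left(82 \right)}}{4624} + \frac{47}{595} + \frac{17 \log{\left(12 \right)}}{392}; F(5) = \frac{37 \operatorname{atan}{\left(5 \right)}}{2312} + \frac{39 \log{\left(26 \right)}}{4624} + \frac{17 \log{\left(8 \right)}}{392} + \frac{47}{119}.
Integral = F(9) - F(5) = - \frac{188}{595} - \frac{853 \log{\left(5 \right)}}{14161} - \frac{17 \log{\left(8 \right)}}{392} - \frac{39 \log{\left(26 \right)}}{4624} - \frac{37 \operatorname{atan}{\left(5 \right)}}{2312} + \frac{37 \operatorname{atan}{\left(9 \right)}}{2312} + \frac{39 \log{\left(82 \right)}}{4624} + \frac{17 \log{\left(12 \right)}}{392}.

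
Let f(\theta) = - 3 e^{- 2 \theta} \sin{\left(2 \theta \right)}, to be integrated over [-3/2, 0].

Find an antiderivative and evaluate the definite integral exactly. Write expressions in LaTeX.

Antiderivative: F(\theta) = \frac{\left(3 \sin{\left(2 \theta \right)} + 3 \cos{\left(2 \theta \right)}\right) e^{- 2 \theta}}{4}; value = \frac{3}{4} + \frac{3 e^{3} \sin{\left(3 \right)}}{4} - \frac{3 e^{3} \cos{\left(3 \right)}}{4}

Recover f(\theta) by differentiating a candidate F(\theta); any mismatch rules it out.
F(\theta) = \frac{\left(3 \sin{\left(2 \theta \right)} + 3 \cos{\left(2 \theta \right)}\right) e^{- 2 \theta}}{4} is an antiderivative of f.
Check: d/d\theta[\frac{\left(3 \sin{\left(2 \theta \right)} + 3 \cos{\left(2 \theta \right)}\right) e^{- 2 \theta}}{4}] = - 3 e^{- 2 \theta} \sin{\left(2 \theta \right)} = f(\theta).
F(0) = \frac{3}{4}; F(-3/2) = \frac{3 e^{3} \cos{\left(3 \right)}}{4} - \frac{3 e^{3} \sin{\left(3 \right)}}{4}.
Integral = F(0) - F(-3/2) = \frac{3}{4} + \frac{3 e^{3} \sin{\left(3 \right)}}{4} - \frac{3 e^{3} \cos{\left(3 \right)}}{4}.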